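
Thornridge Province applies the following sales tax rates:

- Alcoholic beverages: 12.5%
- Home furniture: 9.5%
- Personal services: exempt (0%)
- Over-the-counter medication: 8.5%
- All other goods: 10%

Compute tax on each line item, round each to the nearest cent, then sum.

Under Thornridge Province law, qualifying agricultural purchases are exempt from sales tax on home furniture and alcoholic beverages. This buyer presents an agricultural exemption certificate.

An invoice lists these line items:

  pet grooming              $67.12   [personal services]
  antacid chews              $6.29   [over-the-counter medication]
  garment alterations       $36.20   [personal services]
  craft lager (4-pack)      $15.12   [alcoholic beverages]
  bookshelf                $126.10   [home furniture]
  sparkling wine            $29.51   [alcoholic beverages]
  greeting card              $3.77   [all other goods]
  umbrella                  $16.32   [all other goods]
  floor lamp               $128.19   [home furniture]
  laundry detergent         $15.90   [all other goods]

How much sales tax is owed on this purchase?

Pet grooming $67.12: personal services → 0% → $0.00
Antacid chews $6.29: over-the-counter medication → 8.5% → $0.53
Garment alterations $36.20: personal services → 0% → $0.00
Craft lager (4-pack) $15.12: alcoholic beverages, buyer-exempt → 0% → $0.00
Bookshelf $126.10: home furniture, buyer-exempt → 0% → $0.00
Sparkling wine $29.51: alcoholic beverages, buyer-exempt → 0% → $0.00
Greeting card $3.77: all other goods → 10% → $0.38
Umbrella $16.32: all other goods → 10% → $1.63
Floor lamp $128.19: home furniture, buyer-exempt → 0% → $0.00
Laundry detergent $15.90: all other goods → 10% → $1.59
Total tax = $0.53 + $0.38 + $1.63 + $1.59 = $4.13

$4.13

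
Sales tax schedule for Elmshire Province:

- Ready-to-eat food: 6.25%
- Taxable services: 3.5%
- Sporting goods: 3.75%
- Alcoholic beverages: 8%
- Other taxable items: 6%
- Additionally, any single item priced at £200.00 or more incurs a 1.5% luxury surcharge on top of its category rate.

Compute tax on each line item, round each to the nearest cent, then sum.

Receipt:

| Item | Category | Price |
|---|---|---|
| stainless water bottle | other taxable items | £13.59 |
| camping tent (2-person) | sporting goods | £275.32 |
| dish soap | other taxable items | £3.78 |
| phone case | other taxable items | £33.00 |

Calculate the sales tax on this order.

£17.48

Stainless water bottle £13.59: other taxable items → 6% → £0.82
Camping tent (2-person) £275.32: sporting goods → 3.75% + 1.5% surcharge = 5.25% → £14.45
Dish soap £3.78: other taxable items → 6% → £0.23
Phone case £33.00: other taxable items → 6% → £1.98
Total tax = £0.82 + £14.45 + £0.23 + £1.98 = £17.48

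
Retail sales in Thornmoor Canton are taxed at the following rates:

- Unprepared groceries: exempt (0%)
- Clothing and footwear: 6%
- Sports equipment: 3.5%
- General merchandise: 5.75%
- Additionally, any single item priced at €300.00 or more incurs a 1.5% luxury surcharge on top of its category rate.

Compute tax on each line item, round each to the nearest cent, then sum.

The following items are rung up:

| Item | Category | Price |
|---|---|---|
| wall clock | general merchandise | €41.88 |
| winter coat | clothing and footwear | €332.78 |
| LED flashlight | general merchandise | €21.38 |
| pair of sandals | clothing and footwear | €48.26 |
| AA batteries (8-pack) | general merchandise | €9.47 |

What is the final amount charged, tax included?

€485.81

Wall clock €41.88: general merchandise → 5.75% → €2.41
Winter coat €332.78: clothing and footwear → 6% + 1.5% surcharge = 7.5% → €24.96
LED flashlight €21.38: general merchandise → 5.75% → €1.23
Pair of sandals €48.26: clothing and footwear → 6% → €2.90
AA batteries (8-pack) €9.47: general merchandise → 5.75% → €0.54
Subtotal = €453.77; tax = €32.04; total due = €485.81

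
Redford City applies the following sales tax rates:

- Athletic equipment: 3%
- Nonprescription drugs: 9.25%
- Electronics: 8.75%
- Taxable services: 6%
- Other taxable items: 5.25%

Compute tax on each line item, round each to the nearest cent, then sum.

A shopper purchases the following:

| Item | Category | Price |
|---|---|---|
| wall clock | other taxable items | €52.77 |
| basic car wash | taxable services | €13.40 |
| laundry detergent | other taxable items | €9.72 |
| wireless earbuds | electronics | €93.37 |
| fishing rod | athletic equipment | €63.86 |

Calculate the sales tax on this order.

€14.17

Wall clock €52.77: other taxable items → 5.25% → €2.77
Basic car wash €13.40: taxable services → 6% → €0.80
Laundry detergent €9.72: other taxable items → 5.25% → €0.51
Wireless earbuds €93.37: electronics → 8.75% → €8.17
Fishing rod €63.86: athletic equipment → 3% → €1.92
Total tax = €2.77 + €0.80 + €0.51 + €8.17 + €1.92 = €14.17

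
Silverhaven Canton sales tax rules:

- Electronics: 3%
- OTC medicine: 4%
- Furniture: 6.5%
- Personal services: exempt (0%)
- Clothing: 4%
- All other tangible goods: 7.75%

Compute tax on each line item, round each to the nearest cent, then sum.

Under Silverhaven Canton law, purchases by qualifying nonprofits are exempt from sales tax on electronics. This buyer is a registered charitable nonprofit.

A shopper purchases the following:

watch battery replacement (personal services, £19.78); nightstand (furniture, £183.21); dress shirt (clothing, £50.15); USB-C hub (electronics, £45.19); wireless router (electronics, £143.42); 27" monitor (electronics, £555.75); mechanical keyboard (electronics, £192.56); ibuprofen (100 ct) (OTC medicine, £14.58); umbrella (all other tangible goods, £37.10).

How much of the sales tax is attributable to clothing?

£2.01

Dress shirt £50.15: clothing → 4% → £2.01
Tax on clothing = £2.01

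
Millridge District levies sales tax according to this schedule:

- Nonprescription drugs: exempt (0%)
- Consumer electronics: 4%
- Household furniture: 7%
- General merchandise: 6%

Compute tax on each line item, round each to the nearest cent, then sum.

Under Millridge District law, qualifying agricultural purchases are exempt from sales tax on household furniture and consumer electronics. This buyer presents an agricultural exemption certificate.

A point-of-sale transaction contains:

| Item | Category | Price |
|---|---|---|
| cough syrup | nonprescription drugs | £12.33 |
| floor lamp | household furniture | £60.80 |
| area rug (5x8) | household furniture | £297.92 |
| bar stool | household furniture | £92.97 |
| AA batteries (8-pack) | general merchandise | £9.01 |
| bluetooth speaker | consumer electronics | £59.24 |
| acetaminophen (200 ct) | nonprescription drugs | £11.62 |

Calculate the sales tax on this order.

£0.54

Cough syrup £12.33: nonprescription drugs → 0% → £0.00
Floor lamp £60.80: household furniture, buyer-exempt → 0% → £0.00
Area rug (5x8) £297.92: household furniture, buyer-exempt → 0% → £0.00
Bar stool £92.97: household furniture, buyer-exempt → 0% → £0.00
AA batteries (8-pack) £9.01: general merchandise → 6% → £0.54
Bluetooth speaker £59.24: consumer electronics, buyer-exempt → 0% → £0.00
Acetaminophen (200 ct) £11.62: nonprescription drugs → 0% → £0.00
Total tax = £0.54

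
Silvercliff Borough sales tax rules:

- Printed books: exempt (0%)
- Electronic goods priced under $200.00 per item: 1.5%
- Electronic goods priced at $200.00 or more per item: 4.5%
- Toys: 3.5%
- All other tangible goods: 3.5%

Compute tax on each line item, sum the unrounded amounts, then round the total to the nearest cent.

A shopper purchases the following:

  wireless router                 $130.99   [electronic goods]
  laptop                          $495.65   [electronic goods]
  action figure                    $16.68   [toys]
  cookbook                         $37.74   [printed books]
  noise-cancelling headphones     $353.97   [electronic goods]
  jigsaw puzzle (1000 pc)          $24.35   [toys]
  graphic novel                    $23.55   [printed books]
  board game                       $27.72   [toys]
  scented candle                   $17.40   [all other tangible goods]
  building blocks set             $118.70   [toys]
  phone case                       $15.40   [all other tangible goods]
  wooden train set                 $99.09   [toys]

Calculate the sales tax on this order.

$51.37

Wireless router $130.99: electronic goods, under $200.00 → 1.5% → $1.96485
Laptop $495.65: electronic goods, $200.00 or more → 4.5% → $22.30425
Action figure $16.68: toys → 3.5% → $0.5838
Cookbook $37.74: printed books → 0% → $0.00
Noise-cancelling headphones $353.97: electronic goods, $200.00 or more → 4.5% → $15.92865
Jigsaw puzzle (1000 pc) $24.35: toys → 3.5% → $0.85225
Graphic novel $23.55: printed books → 0% → $0.00
Board game $27.72: toys → 3.5% → $0.9702
Scented candle $17.40: all other tangible goods → 3.5% → $0.609
Building blocks set $118.70: toys → 3.5% → $4.1545
Phone case $15.40: all other tangible goods → 3.5% → $0.539
Wooden train set $99.09: toys → 3.5% → $3.46815
Unrounded tax sum = $51.37465 → $51.37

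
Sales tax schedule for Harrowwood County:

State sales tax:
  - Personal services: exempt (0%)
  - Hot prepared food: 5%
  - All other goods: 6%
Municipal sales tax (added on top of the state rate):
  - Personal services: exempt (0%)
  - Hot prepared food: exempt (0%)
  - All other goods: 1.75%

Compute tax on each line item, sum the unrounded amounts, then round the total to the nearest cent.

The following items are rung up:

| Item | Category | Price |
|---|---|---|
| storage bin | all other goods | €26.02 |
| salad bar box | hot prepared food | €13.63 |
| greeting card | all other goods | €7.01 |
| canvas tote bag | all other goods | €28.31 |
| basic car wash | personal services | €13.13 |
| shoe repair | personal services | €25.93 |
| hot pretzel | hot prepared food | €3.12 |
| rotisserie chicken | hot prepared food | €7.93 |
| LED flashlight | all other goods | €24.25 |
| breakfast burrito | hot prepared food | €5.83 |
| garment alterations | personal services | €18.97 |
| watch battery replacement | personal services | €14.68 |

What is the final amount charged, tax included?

€196.97

Storage bin €26.02: all other goods → 6% + 1.75% municipal = 7.75% → €2.01655
Salad bar box €13.63: hot prepared food → 5% + 0% municipal = 5% → €0.6815
Greeting card €7.01: all other goods → 6% + 1.75% municipal = 7.75% → €0.543275
Canvas tote bag €28.31: all other goods → 6% + 1.75% municipal = 7.75% → €2.194025
Basic car wash €13.13: personal services → 0% + 0% municipal = 0% → €0.00
Shoe repair €25.93: personal services → 0% + 0% municipal = 0% → €0.00
Hot pretzel €3.12: hot prepared food → 5% + 0% municipal = 5% → €0.156
Rotisserie chicken €7.93: hot prepared food → 5% + 0% municipal = 5% → €0.3965
LED flashlight €24.25: all other goods → 6% + 1.75% municipal = 7.75% → €1.879375
Breakfast burrito €5.83: hot prepared food → 5% + 0% municipal = 5% → €0.2915
Garment alterations €18.97: personal services → 0% + 0% municipal = 0% → €0.00
Watch battery replacement €14.68: personal services → 0% + 0% municipal = 0% → €0.00
Subtotal = €188.81; unrounded tax = €8.158725 → €8.16; total due = €196.97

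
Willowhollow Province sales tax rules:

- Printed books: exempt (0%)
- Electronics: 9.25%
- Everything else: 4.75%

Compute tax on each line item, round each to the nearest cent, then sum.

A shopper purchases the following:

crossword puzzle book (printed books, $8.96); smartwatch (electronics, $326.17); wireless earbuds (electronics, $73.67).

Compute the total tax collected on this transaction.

$36.98

Crossword puzzle book $8.96: printed books → 0% → $0.00
Smartwatch $326.17: electronics → 9.25% → $30.17
Wireless earbuds $73.67: electronics → 9.25% → $6.81
Total tax = $30.17 + $6.81 = $36.98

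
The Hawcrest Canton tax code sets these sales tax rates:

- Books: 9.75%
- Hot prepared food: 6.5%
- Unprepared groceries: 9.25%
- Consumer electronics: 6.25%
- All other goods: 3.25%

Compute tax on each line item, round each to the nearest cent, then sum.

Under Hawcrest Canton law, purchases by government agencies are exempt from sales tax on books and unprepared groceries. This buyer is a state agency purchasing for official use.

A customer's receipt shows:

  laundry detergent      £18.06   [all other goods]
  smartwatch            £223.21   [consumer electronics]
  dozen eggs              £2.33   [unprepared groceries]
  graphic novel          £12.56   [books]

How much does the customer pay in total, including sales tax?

£270.70

Laundry detergent £18.06: all other goods → 3.25% → £0.59
Smartwatch £223.21: consumer electronics → 6.25% → £13.95
Dozen eggs £2.33: unprepared groceries, buyer-exempt → 0% → £0.00
Graphic novel £12.56: books, buyer-exempt → 0% → £0.00
Subtotal = £256.16; tax = £14.54; total due = £270.70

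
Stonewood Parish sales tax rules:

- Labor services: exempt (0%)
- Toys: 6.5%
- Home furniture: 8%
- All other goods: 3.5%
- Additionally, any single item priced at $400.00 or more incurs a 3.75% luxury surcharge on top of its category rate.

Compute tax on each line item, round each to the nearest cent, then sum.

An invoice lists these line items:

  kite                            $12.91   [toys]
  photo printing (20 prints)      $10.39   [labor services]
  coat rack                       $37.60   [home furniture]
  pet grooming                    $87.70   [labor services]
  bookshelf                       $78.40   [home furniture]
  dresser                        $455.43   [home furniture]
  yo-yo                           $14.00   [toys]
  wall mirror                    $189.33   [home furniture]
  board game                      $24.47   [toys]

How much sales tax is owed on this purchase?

$81.28

Kite $12.91: toys → 6.5% → $0.84
Photo printing (20 prints) $10.39: labor services → 0% → $0.00
Coat rack $37.60: home furniture → 8% → $3.01
Pet grooming $87.70: labor services → 0% → $0.00
Bookshelf $78.40: home furniture → 8% → $6.27
Dresser $455.43: home furniture → 8% + 3.75% surcharge = 11.75% → $53.51
Yo-yo $14.00: toys → 6.5% → $0.91
Wall mirror $189.33: home furniture → 8% → $15.15
Board game $24.47: toys → 6.5% → $1.59
Total tax = $0.84 + $3.01 + $6.27 + $53.51 + $0.91 + $15.15 + $1.59 = $81.28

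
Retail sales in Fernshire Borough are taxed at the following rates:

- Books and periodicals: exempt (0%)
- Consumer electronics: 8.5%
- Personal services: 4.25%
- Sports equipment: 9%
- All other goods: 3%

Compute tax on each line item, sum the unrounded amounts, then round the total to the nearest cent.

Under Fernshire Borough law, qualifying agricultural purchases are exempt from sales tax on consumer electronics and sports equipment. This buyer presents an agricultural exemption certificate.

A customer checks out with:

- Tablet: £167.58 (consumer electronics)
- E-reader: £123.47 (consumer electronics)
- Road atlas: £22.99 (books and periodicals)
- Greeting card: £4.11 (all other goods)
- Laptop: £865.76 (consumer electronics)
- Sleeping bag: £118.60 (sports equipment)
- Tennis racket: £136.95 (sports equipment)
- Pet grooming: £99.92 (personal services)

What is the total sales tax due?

£4.37

Tablet £167.58: consumer electronics, buyer-exempt → 0% → £0.00
E-reader £123.47: consumer electronics, buyer-exempt → 0% → £0.00
Road atlas £22.99: books and periodicals → 0% → £0.00
Greeting card £4.11: all other goods → 3% → £0.1233
Laptop £865.76: consumer electronics, buyer-exempt → 0% → £0.00
Sleeping bag £118.60: sports equipment, buyer-exempt → 0% → £0.00
Tennis racket £136.95: sports equipment, buyer-exempt → 0% → £0.00
Pet grooming £99.92: personal services → 4.25% → £4.2466
Unrounded tax sum = £4.3699 → £4.37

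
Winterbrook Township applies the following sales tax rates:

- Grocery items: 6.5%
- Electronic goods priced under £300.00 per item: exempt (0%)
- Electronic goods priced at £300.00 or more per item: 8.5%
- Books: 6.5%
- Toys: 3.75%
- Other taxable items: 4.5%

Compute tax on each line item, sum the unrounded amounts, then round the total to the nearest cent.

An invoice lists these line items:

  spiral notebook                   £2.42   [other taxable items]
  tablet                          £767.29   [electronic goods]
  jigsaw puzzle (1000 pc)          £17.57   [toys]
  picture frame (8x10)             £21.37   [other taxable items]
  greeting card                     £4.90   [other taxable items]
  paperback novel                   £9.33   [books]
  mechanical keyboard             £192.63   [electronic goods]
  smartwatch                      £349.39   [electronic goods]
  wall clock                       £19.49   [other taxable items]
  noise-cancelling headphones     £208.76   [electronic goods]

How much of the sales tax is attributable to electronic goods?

Tablet £767.29: electronic goods, £300.00 or more → 8.5% → £65.21965
Mechanical keyboard £192.63: electronic goods, under £300.00 → 0% → £0.00
Smartwatch £349.39: electronic goods, £300.00 or more → 8.5% → £29.69815
Noise-cancelling headphones £208.76: electronic goods, under £300.00 → 0% → £0.00
Tax on electronic goods: unrounded sum = £94.9178 → £94.92

£94.92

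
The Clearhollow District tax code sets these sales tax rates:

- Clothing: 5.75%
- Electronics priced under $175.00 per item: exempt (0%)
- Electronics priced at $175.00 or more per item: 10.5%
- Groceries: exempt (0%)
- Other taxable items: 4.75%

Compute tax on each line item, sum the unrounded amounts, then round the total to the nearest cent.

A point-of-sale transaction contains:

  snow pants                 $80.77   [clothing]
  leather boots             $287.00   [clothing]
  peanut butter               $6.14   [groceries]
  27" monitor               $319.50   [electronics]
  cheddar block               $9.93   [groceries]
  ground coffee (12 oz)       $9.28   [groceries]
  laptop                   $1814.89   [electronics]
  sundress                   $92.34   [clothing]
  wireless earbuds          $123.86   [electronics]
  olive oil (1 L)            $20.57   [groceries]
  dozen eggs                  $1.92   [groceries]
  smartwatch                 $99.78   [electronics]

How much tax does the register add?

Snow pants $80.77: clothing → 5.75% → $4.644275
Leather boots $287.00: clothing → 5.75% → $16.5025
Peanut butter $6.14: groceries → 0% → $0.00
27" monitor $319.50: electronics, $175.00 or more → 10.5% → $33.5475
Cheddar block $9.93: groceries → 0% → $0.00
Ground coffee (12 oz) $9.28: groceries → 0% → $0.00
Laptop $1814.89: electronics, $175.00 or more → 10.5% → $190.56345
Sundress $92.34: clothing → 5.75% → $5.30955
Wireless earbuds $123.86: electronics, under $175.00 → 0% → $0.00
Olive oil (1 L) $20.57: groceries → 0% → $0.00
Dozen eggs $1.92: groceries → 0% → $0.00
Smartwatch $99.78: electronics, under $175.00 → 0% → $0.00
Unrounded tax sum = $250.567275 → $250.57

$250.57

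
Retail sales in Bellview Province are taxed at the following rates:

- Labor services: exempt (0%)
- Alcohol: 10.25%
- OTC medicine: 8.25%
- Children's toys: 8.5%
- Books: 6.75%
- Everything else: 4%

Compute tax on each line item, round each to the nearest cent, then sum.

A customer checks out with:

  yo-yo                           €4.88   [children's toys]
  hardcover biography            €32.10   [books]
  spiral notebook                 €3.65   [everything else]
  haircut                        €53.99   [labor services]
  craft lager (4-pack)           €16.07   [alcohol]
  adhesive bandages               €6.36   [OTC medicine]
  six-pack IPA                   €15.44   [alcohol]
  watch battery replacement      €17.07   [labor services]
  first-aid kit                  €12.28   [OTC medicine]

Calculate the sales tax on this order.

Yo-yo €4.88: children's toys → 8.5% → €0.41
Hardcover biography €32.10: books → 6.75% → €2.17
Spiral notebook €3.65: everything else → 4% → €0.15
Haircut €53.99: labor services → 0% → €0.00
Craft lager (4-pack) €16.07: alcohol → 10.25% → €1.65
Adhesive bandages €6.36: OTC medicine → 8.25% → €0.52
Six-pack IPA €15.44: alcohol → 10.25% → €1.58
Watch battery replacement €17.07: labor services → 0% → €0.00
First-aid kit €12.28: OTC medicine → 8.25% → €1.01
Total tax = €0.41 + €2.17 + €0.15 + €1.65 + €0.52 + €1.58 + €1.01 = €7.49

€7.49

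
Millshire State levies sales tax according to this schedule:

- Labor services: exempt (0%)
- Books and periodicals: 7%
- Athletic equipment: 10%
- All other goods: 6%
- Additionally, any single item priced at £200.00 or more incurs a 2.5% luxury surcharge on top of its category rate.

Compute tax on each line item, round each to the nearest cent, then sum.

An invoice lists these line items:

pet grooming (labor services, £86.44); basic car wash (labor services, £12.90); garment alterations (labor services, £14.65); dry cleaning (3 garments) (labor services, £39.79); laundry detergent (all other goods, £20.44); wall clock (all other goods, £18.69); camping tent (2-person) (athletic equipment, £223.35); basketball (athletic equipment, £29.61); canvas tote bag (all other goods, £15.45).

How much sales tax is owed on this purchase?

Pet grooming £86.44: labor services → 0% → £0.00
Basic car wash £12.90: labor services → 0% → £0.00
Garment alterations £14.65: labor services → 0% → £0.00
Dry cleaning (3 garments) £39.79: labor services → 0% → £0.00
Laundry detergent £20.44: all other goods → 6% → £1.23
Wall clock £18.69: all other goods → 6% → £1.12
Camping tent (2-person) £223.35: athletic equipment → 10% + 2.5% surcharge = 12.5% → £27.92
Basketball £29.61: athletic equipment → 10% → £2.96
Canvas tote bag £15.45: all other goods → 6% → £0.93
Total tax = £1.23 + £1.12 + £27.92 + £2.96 + £0.93 = £34.16

£34.16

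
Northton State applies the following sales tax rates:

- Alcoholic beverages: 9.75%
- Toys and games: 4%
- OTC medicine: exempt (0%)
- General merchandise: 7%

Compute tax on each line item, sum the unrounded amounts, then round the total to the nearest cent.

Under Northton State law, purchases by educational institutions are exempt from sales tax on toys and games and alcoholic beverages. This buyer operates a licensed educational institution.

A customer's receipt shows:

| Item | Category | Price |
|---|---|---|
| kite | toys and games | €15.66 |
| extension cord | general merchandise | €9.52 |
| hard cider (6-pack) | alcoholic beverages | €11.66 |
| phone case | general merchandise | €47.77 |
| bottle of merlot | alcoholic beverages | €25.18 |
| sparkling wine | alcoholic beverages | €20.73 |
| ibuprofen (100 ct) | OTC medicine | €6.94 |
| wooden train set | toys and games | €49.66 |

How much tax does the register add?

€4.01

Kite €15.66: toys and games, buyer-exempt → 0% → €0.00
Extension cord €9.52: general merchandise → 7% → €0.6664
Hard cider (6-pack) €11.66: alcoholic beverages, buyer-exempt → 0% → €0.00
Phone case €47.77: general merchandise → 7% → €3.3439
Bottle of merlot €25.18: alcoholic beverages, buyer-exempt → 0% → €0.00
Sparkling wine €20.73: alcoholic beverages, buyer-exempt → 0% → €0.00
Ibuprofen (100 ct) €6.94: OTC medicine → 0% → €0.00
Wooden train set €49.66: toys and games, buyer-exempt → 0% → €0.00
Unrounded tax sum = €4.0103 → €4.01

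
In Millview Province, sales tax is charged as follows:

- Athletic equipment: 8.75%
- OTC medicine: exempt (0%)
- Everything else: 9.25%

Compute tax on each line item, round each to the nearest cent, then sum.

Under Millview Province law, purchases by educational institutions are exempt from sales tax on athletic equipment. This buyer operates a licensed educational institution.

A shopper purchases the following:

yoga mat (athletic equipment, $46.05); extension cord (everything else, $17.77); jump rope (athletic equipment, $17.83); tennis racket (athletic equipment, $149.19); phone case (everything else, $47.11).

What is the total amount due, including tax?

$283.95

Yoga mat $46.05: athletic equipment, buyer-exempt → 0% → $0.00
Extension cord $17.77: everything else → 9.25% → $1.64
Jump rope $17.83: athletic equipment, buyer-exempt → 0% → $0.00
Tennis racket $149.19: athletic equipment, buyer-exempt → 0% → $0.00
Phone case $47.11: everything else → 9.25% → $4.36
Subtotal = $277.95; tax = $6.00; total due = $283.95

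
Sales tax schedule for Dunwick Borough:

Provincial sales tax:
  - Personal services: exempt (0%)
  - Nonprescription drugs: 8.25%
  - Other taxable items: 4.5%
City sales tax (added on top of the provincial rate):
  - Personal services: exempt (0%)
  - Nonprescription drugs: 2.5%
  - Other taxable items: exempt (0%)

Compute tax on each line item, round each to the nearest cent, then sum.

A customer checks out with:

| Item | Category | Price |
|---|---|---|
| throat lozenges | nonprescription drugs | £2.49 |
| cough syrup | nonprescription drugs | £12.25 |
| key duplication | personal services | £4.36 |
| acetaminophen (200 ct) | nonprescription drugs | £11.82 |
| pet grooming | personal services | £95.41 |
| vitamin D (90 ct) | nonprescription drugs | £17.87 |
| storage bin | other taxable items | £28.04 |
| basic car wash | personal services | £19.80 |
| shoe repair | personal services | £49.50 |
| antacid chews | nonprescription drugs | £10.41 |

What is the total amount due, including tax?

Throat lozenges £2.49: nonprescription drugs → 8.25% + 2.5% city = 10.75% → £0.27
Cough syrup £12.25: nonprescription drugs → 8.25% + 2.5% city = 10.75% → £1.32
Key duplication £4.36: personal services → 0% + 0% city = 0% → £0.00
Acetaminophen (200 ct) £11.82: nonprescription drugs → 8.25% + 2.5% city = 10.75% → £1.27
Pet grooming £95.41: personal services → 0% + 0% city = 0% → £0.00
Vitamin D (90 ct) £17.87: nonprescription drugs → 8.25% + 2.5% city = 10.75% → £1.92
Storage bin £28.04: other taxable items → 4.5% + 0% city = 4.5% → £1.26
Basic car wash £19.80: personal services → 0% + 0% city = 0% → £0.00
Shoe repair £49.50: personal services → 0% + 0% city = 0% → £0.00
Antacid chews £10.41: nonprescription drugs → 8.25% + 2.5% city = 10.75% → £1.12
Subtotal = £251.95; tax = £7.16; total due = £259.11

£259.11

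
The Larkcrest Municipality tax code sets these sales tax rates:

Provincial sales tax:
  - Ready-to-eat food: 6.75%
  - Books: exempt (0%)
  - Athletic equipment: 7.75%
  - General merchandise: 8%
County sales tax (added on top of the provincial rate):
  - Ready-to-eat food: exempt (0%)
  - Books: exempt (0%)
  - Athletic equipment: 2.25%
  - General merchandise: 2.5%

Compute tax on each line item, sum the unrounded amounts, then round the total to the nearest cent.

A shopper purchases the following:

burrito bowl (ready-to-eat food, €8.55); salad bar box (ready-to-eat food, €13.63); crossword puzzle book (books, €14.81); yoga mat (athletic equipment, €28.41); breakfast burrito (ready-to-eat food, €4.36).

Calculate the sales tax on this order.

€4.63

Burrito bowl €8.55: ready-to-eat food → 6.75% + 0% county = 6.75% → €0.577125
Salad bar box €13.63: ready-to-eat food → 6.75% + 0% county = 6.75% → €0.920025
Crossword puzzle book €14.81: books → 0% + 0% county = 0% → €0.00
Yoga mat €28.41: athletic equipment → 7.75% + 2.25% county = 10% → €2.841
Breakfast burrito €4.36: ready-to-eat food → 6.75% + 0% county = 6.75% → €0.2943
Unrounded tax sum = €4.63245 → €4.63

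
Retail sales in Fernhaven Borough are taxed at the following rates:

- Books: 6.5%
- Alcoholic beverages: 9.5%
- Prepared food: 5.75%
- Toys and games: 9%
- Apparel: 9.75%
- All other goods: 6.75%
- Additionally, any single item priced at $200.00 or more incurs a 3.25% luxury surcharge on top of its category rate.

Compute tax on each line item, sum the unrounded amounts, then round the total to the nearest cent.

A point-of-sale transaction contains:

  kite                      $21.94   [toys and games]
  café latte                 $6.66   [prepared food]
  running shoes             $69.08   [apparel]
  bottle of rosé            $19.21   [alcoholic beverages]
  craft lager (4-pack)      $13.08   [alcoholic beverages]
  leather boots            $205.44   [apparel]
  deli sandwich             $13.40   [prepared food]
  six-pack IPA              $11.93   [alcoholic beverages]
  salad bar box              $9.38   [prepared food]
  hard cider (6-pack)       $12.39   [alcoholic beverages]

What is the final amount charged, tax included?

$425.00

Kite $21.94: toys and games → 9% → $1.9746
Café latte $6.66: prepared food → 5.75% → $0.38295
Running shoes $69.08: apparel → 9.75% → $6.7353
Bottle of rosé $19.21: alcoholic beverages → 9.5% → $1.82495
Craft lager (4-pack) $13.08: alcoholic beverages → 9.5% → $1.2426
Leather boots $205.44: apparel → 9.75% + 3.25% surcharge = 13% → $26.7072
Deli sandwich $13.40: prepared food → 5.75% → $0.7705
Six-pack IPA $11.93: alcoholic beverages → 9.5% → $1.13335
Salad bar box $9.38: prepared food → 5.75% → $0.53935
Hard cider (6-pack) $12.39: alcoholic beverages → 9.5% → $1.17705
Subtotal = $382.51; unrounded tax = $42.48785 → $42.49; total due = $425.00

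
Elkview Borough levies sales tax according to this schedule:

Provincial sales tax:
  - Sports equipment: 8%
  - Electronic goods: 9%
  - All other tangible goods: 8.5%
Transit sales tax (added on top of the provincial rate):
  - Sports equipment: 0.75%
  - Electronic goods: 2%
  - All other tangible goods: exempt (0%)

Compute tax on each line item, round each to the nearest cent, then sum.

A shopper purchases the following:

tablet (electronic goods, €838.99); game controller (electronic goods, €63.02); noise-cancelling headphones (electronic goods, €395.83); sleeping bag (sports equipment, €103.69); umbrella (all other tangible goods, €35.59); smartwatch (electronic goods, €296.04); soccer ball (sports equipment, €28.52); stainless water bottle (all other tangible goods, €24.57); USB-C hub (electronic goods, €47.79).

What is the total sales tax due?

Tablet €838.99: electronic goods → 9% + 2% transit = 11% → €92.29
Game controller €63.02: electronic goods → 9% + 2% transit = 11% → €6.93
Noise-cancelling headphones €395.83: electronic goods → 9% + 2% transit = 11% → €43.54
Sleeping bag €103.69: sports equipment → 8% + 0.75% transit = 8.75% → €9.07
Umbrella €35.59: all other tangible goods → 8.5% + 0% transit = 8.5% → €3.03
Smartwatch €296.04: electronic goods → 9% + 2% transit = 11% → €32.56
Soccer ball €28.52: sports equipment → 8% + 0.75% transit = 8.75% → €2.50
Stainless water bottle €24.57: all other tangible goods → 8.5% + 0% transit = 8.5% → €2.09
USB-C hub €47.79: electronic goods → 9% + 2% transit = 11% → €5.26
Total tax = €92.29 + €6.93 + €43.54 + €9.07 + €3.03 + €32.56 + €2.50 + €2.09 + €5.26 = €197.27

€197.27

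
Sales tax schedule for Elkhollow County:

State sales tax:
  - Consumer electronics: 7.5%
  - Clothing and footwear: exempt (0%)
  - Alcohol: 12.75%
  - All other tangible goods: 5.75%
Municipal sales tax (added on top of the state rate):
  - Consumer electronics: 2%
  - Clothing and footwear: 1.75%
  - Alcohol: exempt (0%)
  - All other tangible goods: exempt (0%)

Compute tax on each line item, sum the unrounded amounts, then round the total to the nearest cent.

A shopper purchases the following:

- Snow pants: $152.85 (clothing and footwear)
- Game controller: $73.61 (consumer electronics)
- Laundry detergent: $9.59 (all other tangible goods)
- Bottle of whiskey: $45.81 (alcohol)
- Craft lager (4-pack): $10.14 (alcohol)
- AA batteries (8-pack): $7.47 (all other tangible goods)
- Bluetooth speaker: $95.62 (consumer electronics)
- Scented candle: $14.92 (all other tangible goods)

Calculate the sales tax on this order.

Snow pants $152.85: clothing and footwear → 0% + 1.75% municipal = 1.75% → $2.674875
Game controller $73.61: consumer electronics → 7.5% + 2% municipal = 9.5% → $6.99295
Laundry detergent $9.59: all other tangible goods → 5.75% + 0% municipal = 5.75% → $0.551425
Bottle of whiskey $45.81: alcohol → 12.75% + 0% municipal = 12.75% → $5.840775
Craft lager (4-pack) $10.14: alcohol → 12.75% + 0% municipal = 12.75% → $1.29285
AA batteries (8-pack) $7.47: all other tangible goods → 5.75% + 0% municipal = 5.75% → $0.429525
Bluetooth speaker $95.62: consumer electronics → 7.5% + 2% municipal = 9.5% → $9.0839
Scented candle $14.92: all other tangible goods → 5.75% + 0% municipal = 5.75% → $0.8579
Unrounded tax sum = $27.7242 → $27.72

$27.72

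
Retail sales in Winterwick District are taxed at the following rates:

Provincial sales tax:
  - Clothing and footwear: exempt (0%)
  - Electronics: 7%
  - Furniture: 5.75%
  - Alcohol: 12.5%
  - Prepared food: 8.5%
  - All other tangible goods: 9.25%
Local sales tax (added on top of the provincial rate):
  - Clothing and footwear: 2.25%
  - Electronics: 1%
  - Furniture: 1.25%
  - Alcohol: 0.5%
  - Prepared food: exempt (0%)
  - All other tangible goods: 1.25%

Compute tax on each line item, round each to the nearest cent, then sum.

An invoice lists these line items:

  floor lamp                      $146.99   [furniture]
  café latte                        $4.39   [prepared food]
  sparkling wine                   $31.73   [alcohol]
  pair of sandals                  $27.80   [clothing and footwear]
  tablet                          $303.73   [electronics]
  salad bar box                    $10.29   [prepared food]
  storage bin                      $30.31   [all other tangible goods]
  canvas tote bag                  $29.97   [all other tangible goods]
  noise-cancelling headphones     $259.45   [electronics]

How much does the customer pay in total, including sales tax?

Floor lamp $146.99: furniture → 5.75% + 1.25% local = 7% → $10.29
Café latte $4.39: prepared food → 8.5% + 0% local = 8.5% → $0.37
Sparkling wine $31.73: alcohol → 12.5% + 0.5% local = 13% → $4.12
Pair of sandals $27.80: clothing and footwear → 0% + 2.25% local = 2.25% → $0.63
Tablet $303.73: electronics → 7% + 1% local = 8% → $24.30
Salad bar box $10.29: prepared food → 8.5% + 0% local = 8.5% → $0.87
Storage bin $30.31: all other tangible goods → 9.25% + 1.25% local = 10.5% → $3.18
Canvas tote bag $29.97: all other tangible goods → 9.25% + 1.25% local = 10.5% → $3.15
Noise-cancelling headphones $259.45: electronics → 7% + 1% local = 8% → $20.76
Subtotal = $844.66; tax = $67.67; total due = $912.33

$912.33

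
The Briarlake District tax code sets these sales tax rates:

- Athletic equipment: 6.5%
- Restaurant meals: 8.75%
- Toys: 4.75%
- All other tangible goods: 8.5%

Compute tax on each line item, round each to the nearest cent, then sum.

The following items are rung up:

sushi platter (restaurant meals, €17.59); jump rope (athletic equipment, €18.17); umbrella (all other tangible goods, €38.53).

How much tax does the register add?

Sushi platter €17.59: restaurant meals → 8.75% → €1.54
Jump rope €18.17: athletic equipment → 6.5% → €1.18
Umbrella €38.53: all other tangible goods → 8.5% → €3.28
Total tax = €1.54 + €1.18 + €3.28 = €6.00

€6.00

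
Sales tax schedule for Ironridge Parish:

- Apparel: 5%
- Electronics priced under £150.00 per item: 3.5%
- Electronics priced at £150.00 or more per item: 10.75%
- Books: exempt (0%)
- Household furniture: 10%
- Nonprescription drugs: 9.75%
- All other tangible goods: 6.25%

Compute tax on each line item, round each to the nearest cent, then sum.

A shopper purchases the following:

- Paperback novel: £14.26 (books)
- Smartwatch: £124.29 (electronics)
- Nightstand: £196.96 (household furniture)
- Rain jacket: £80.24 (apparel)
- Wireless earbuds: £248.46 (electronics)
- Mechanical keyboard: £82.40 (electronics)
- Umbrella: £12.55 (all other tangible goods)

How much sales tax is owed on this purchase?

Paperback novel £14.26: books → 0% → £0.00
Smartwatch £124.29: electronics, under £150.00 → 3.5% → £4.35
Nightstand £196.96: household furniture → 10% → £19.70
Rain jacket £80.24: apparel → 5% → £4.01
Wireless earbuds £248.46: electronics, £150.00 or more → 10.75% → £26.71
Mechanical keyboard £82.40: electronics, under £150.00 → 3.5% → £2.88
Umbrella £12.55: all other tangible goods → 6.25% → £0.78
Total tax = £4.35 + £19.70 + £4.01 + £26.71 + £2.88 + £0.78 = £58.43

£58.43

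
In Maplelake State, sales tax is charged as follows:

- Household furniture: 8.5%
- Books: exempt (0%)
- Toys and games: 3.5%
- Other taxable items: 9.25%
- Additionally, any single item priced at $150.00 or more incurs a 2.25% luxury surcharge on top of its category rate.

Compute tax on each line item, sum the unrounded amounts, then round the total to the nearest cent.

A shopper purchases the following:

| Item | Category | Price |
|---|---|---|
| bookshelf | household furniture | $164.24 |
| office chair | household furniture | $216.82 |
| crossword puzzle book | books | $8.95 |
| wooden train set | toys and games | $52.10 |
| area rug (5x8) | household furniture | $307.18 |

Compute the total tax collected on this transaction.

Bookshelf $164.24: household furniture → 8.5% + 2.25% surcharge = 10.75% → $17.6558
Office chair $216.82: household furniture → 8.5% + 2.25% surcharge = 10.75% → $23.30815
Crossword puzzle book $8.95: books → 0% → $0.00
Wooden train set $52.10: toys and games → 3.5% → $1.8235
Area rug (5x8) $307.18: household furniture → 8.5% + 2.25% surcharge = 10.75% → $33.02185
Unrounded tax sum = $75.8093 → $75.81

$75.81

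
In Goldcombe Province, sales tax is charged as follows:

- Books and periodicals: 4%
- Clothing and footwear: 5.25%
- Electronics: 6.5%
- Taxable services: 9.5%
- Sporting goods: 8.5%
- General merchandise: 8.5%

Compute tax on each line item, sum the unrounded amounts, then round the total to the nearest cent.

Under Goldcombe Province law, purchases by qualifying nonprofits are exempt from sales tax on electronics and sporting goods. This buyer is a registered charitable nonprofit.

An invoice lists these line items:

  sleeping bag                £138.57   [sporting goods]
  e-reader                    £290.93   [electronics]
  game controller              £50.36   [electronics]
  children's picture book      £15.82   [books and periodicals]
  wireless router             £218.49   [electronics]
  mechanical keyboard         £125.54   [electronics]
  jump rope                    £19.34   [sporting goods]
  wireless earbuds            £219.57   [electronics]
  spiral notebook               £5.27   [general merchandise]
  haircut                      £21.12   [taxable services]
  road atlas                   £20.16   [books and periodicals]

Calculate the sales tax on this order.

Sleeping bag £138.57: sporting goods, buyer-exempt → 0% → £0.00
E-reader £290.93: electronics, buyer-exempt → 0% → £0.00
Game controller £50.36: electronics, buyer-exempt → 0% → £0.00
Children's picture book £15.82: books and periodicals → 4% → £0.6328
Wireless router £218.49: electronics, buyer-exempt → 0% → £0.00
Mechanical keyboard £125.54: electronics, buyer-exempt → 0% → £0.00
Jump rope £19.34: sporting goods, buyer-exempt → 0% → £0.00
Wireless earbuds £219.57: electronics, buyer-exempt → 0% → £0.00
Spiral notebook £5.27: general merchandise → 8.5% → £0.44795
Haircut £21.12: taxable services → 9.5% → £2.0064
Road atlas £20.16: books and periodicals → 4% → £0.8064
Unrounded tax sum = £3.89355 → £3.89

£3.89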